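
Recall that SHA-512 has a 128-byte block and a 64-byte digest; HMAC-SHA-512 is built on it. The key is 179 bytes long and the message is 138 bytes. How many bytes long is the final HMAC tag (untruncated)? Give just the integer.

64

The tag is one SHA-512 digest: 64 bytes.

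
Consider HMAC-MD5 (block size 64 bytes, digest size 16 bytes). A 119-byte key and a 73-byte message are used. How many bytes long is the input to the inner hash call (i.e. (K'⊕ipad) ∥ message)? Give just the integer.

Key is 119 > 64 bytes, so it is hashed to 16 bytes then zero-padded to 64: |K'| = 64.
Inner input = (K'⊕ipad) ∥ m → 64 + 73 = 137 bytes.

137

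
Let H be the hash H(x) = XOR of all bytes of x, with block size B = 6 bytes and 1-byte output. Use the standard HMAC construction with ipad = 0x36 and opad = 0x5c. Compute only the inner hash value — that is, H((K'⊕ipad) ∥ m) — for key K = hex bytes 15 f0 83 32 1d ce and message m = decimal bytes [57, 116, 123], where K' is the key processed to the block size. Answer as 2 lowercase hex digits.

b1

Key hex bytes 15 f0 83 32 1d ce is exactly B = 6 bytes: K' = 15 f0 83 32 1d ce.
K' ⊕ ipad = 23 c6 b5 04 2b f8.
Inner input = 23 c6 b5 04 2b f8 ∥ 39 74 7b.
Inner hash: XOR 23⊕c6⊕b5⊕04⊕2b⊕f8⊕39⊕74⊕7b = b1.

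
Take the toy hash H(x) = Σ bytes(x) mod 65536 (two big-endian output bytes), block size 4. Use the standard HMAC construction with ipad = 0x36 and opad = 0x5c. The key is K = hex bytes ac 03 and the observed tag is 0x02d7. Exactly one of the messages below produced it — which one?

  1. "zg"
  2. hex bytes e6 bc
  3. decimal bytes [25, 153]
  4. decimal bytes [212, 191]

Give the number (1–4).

Key hex bytes ac 03 is 2 bytes ≤ B = 4; zero-pad to 4 bytes: K' = ac 03 00 00.
K' ⊕ ipad = 9a 35 36 36; K' ⊕ opad = f0 5f 5c 5c.
m1: inner = H(9a 35 36 36 7a 67) = 02 1c; tag = H(f0 5f 5c 5c 02 1c) = 0225
m2: inner = H(9a 35 36 36 e6 bc) = 02 dd; tag = H(f0 5f 5c 5c 02 dd) = 02e6
m3: inner = H(9a 35 36 36 19 99) = 01 ed; tag = H(f0 5f 5c 5c 01 ed) = 02f5
m4: inner = H(9a 35 36 36 d4 bf) = 02 ce; tag = H(f0 5f 5c 5c 02 ce) = 02d7 ← matches

4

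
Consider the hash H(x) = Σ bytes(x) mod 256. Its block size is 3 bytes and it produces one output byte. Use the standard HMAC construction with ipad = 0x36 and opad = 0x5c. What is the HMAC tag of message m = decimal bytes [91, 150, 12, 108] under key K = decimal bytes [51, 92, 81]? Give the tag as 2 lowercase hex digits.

bb

Key decimal bytes [51, 92, 81] = 33 5c 51 is exactly B = 3 bytes: K' = 33 5c 51.
K' ⊕ ipad = 05 6a 67.  K' ⊕ opad = 6f 00 0d.
Inner input = (K'⊕ipad) ∥ m = 05 6a 67 ∥ 5b 96 0c 6c.
Inner hash: sum = 5+106+103+91+150+12+108 = 575; mod 256 = 63 → 3f.
Outer input = (K'⊕opad) ∥ inner = 6f 00 0d ∥ 3f.
Outer hash (tag): sum = 111+0+13+63 = 187 → bb.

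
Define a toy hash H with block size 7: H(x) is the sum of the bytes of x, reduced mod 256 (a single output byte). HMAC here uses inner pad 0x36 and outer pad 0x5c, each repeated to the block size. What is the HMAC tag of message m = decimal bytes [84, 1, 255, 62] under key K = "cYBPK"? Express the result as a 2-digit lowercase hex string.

56

Key "cYBPK" = 63 59 42 50 4b is 5 bytes ≤ B = 7; zero-pad to 7 bytes: K' = 63 59 42 50 4b 00 00.
K' ⊕ ipad = 55 6f 74 66 7d 36 36.  K' ⊕ opad = 3f 05 1e 0c 17 5c 5c.
Inner input = (K'⊕ipad) ∥ m = 55 6f 74 66 7d 36 36 ∥ 54 01 ff 3e.
Inner hash: sum = 85+111+116+102+125+54+54+84+1+255+62 = 1049; mod 256 = 25 → 19.
Outer input = (K'⊕opad) ∥ inner = 3f 05 1e 0c 17 5c 5c ∥ 19.
Outer hash (tag): sum = 63+5+30+12+23+92+92+25 = 342; mod 256 = 86 → 56.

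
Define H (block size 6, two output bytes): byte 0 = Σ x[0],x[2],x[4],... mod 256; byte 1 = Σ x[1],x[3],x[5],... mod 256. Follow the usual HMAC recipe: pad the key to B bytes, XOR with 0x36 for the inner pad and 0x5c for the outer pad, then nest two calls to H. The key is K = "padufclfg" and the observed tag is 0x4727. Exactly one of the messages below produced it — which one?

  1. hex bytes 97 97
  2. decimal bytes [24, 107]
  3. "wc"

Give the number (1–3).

1

Key "padufclfg" = 70 61 64 75 66 63 6c 66 67 is 9 bytes > B = 6, so hash it first: H(key) = 0d 9f, then zero-pad to 6 bytes: K' = 0d 9f 00 00 00 00.
K' ⊕ ipad = 3b a9 36 36 36 36; K' ⊕ opad = 51 c3 5c 5c 5c 5c.
m1: inner = H(3b a9 36 36 36 36 97 97) = 3e ac; tag = H(51 c3 5c 5c 5c 5c 3e ac) = 4727 ← matches
m2: inner = H(3b a9 36 36 36 36 18 6b) = bf 80; tag = H(51 c3 5c 5c 5c 5c bf 80) = c8fb
m3: inner = H(3b a9 36 36 36 36 77 63) = 1e 78; tag = H(51 c3 5c 5c 5c 5c 1e 78) = 27f3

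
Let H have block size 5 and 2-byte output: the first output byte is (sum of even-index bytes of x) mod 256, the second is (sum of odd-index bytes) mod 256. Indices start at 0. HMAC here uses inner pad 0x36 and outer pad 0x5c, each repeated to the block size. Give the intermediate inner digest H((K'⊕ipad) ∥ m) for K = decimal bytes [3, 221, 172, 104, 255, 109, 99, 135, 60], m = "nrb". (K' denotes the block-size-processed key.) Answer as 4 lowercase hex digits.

Key decimal bytes [3, 221, 172, 104, 255, 109, 99, 135, 60] = 03 dd ac 68 ff 6d 63 87 3c is 9 bytes > B = 5, so hash it first: H(key) = 4d 39, then zero-pad to 5 bytes: K' = 4d 39 00 00 00.
K' ⊕ ipad = 7b 0f 36 36 36.
Inner input = 7b 0f 36 36 36 ∥ 6e 72 62.
Inner hash: even-index sum = 345 mod 256 = 89; odd-index sum = 277 mod 256 = 21 → 59 15.

5915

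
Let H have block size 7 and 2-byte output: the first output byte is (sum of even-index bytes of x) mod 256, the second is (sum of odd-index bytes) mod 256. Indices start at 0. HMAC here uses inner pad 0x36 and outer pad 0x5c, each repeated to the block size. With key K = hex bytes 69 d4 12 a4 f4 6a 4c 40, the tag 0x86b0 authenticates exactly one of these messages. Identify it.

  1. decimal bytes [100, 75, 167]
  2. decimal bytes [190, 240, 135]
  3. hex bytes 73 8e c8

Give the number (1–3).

Key hex bytes 69 d4 12 a4 f4 6a 4c 40 is 8 bytes > B = 7, so hash it first: H(key) = bb 22, then zero-pad to 7 bytes: K' = bb 22 00 00 00 00 00.
K' ⊕ ipad = 8d 14 36 36 36 36 36; K' ⊕ opad = e7 7e 5c 5c 5c 5c 5c.
m1: inner = H(8d 14 36 36 36 36 36 64 4b a7) = 7a 8b; tag = H(e7 7e 5c 5c 5c 5c 5c 7a 8b) = 86b0 ← matches
m2: inner = H(8d 14 36 36 36 36 36 be f0 87) = 1f c5; tag = H(e7 7e 5c 5c 5c 5c 5c 1f c5) = c055
m3: inner = H(8d 14 36 36 36 36 36 73 8e c8) = bd bb; tag = H(e7 7e 5c 5c 5c 5c 5c bd bb) = b6f3

1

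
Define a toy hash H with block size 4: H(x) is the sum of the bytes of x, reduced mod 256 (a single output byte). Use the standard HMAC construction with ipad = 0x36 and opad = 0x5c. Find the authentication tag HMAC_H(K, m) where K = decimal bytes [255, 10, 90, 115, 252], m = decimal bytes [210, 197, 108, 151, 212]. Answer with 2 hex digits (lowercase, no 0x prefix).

96

Key decimal bytes [255, 10, 90, 115, 252] = ff 0a 5a 73 fc is 5 bytes > B = 4, so hash it first: H(key) = d2, then zero-pad to 4 bytes: K' = d2 00 00 00.
K' ⊕ ipad = e4 36 36 36.  K' ⊕ opad = 8e 5c 5c 5c.
Inner input = (K'⊕ipad) ∥ m = e4 36 36 36 ∥ d2 c5 6c 97 d4.
Inner hash: sum = 228+54+54+54+210+197+108+151+212 = 1268; mod 256 = 244 → f4.
Outer input = (K'⊕opad) ∥ inner = 8e 5c 5c 5c ∥ f4.
Outer hash (tag): sum = 142+92+92+92+244 = 662; mod 256 = 150 → 96.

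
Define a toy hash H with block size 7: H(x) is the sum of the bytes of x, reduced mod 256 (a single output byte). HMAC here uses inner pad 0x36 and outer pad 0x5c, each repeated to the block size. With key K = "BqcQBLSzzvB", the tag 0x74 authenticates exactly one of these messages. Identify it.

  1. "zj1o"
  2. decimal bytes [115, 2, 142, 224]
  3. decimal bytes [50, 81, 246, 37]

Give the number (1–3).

3

Key "BqcQBLSzzvB" = 42 71 63 51 42 4c 53 7a 7a 76 42 is 11 bytes > B = 7, so hash it first: H(key) = f4, then zero-pad to 7 bytes: K' = f4 00 00 00 00 00 00.
K' ⊕ ipad = c2 36 36 36 36 36 36; K' ⊕ opad = a8 5c 5c 5c 5c 5c 5c.
m1: inner = H(c2 36 36 36 36 36 36 7a 6a 31 6f) = 8a; tag = H(a8 5c 5c 5c 5c 5c 5c 8a) = 5a
m2: inner = H(c2 36 36 36 36 36 36 73 02 8e e0) = e9; tag = H(a8 5c 5c 5c 5c 5c 5c e9) = b9
m3: inner = H(c2 36 36 36 36 36 36 32 51 f6 25) = a4; tag = H(a8 5c 5c 5c 5c 5c 5c a4) = 74 ← matches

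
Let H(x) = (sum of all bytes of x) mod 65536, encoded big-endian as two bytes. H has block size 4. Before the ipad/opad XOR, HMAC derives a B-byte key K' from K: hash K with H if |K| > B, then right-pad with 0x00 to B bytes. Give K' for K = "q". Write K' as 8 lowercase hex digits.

Key "q" = 71 is 1 byte ≤ B = 4; zero-pad to 4 bytes: K' = 71 00 00 00.

71000000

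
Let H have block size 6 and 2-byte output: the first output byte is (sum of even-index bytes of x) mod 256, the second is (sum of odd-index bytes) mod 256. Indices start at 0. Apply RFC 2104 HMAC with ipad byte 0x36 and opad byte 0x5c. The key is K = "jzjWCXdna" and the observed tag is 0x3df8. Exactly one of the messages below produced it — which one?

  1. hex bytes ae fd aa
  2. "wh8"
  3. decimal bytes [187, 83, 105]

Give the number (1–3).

2

Key "jzjWCXdna" = 6a 7a 6a 57 43 58 64 6e 61 is 9 bytes > B = 6, so hash it first: H(key) = dc 97, then zero-pad to 6 bytes: K' = dc 97 00 00 00 00.
K' ⊕ ipad = ea a1 36 36 36 36; K' ⊕ opad = 80 cb 5c 5c 5c 5c.
m1: inner = H(ea a1 36 36 36 36 ae fd aa) = ae 0a; tag = H(80 cb 5c 5c 5c 5c ae 0a) = e68d
m2: inner = H(ea a1 36 36 36 36 77 68 38) = 05 75; tag = H(80 cb 5c 5c 5c 5c 05 75) = 3df8 ← matches
m3: inner = H(ea a1 36 36 36 36 bb 53 69) = 7a 60; tag = H(80 cb 5c 5c 5c 5c 7a 60) = b2e3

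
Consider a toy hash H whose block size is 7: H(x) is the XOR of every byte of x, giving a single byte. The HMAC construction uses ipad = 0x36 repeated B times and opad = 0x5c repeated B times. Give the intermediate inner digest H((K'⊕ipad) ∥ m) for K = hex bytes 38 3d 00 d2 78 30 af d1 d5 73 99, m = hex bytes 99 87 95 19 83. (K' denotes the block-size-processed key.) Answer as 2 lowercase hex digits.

f9

Key hex bytes 38 3d 00 d2 78 30 af d1 d5 73 99 is 11 bytes > B = 7, so hash it first: H(key) = de, then zero-pad to 7 bytes: K' = de 00 00 00 00 00 00.
K' ⊕ ipad = e8 36 36 36 36 36 36.
Inner input = e8 36 36 36 36 36 36 ∥ 99 87 95 19 83.
Inner hash: XOR e8⊕36⊕36⊕36⊕36⊕36⊕36⊕99⊕87⊕95⊕19⊕83 = f9.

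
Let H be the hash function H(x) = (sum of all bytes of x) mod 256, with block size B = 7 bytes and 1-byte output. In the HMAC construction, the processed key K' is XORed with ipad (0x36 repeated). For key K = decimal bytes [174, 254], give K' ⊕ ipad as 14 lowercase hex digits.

98c83636363636

Key decimal bytes [174, 254] = ae fe is 2 bytes ≤ B = 7; zero-pad to 7 bytes: K' = ae fe 00 00 00 00 00.
XOR each byte with 0x36: ae⊕36=98, fe⊕36=c8, 00⊕36=36, 00⊕36=36, 00⊕36=36, 00⊕36=36, 00⊕36=36.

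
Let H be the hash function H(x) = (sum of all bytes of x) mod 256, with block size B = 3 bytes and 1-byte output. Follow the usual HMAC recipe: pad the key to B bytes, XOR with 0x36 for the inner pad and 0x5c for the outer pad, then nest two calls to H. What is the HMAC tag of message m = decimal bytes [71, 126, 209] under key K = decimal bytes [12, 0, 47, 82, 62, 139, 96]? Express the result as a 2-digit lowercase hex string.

Key decimal bytes [12, 0, 47, 82, 62, 139, 96] = 0c 00 2f 52 3e 8b 60 is 7 bytes > B = 3, so hash it first: H(key) = b6, then zero-pad to 3 bytes: K' = b6 00 00.
K' ⊕ ipad = 80 36 36.  K' ⊕ opad = ea 5c 5c.
Inner input = (K'⊕ipad) ∥ m = 80 36 36 ∥ 47 7e d1.
Inner hash: sum = 128+54+54+71+126+209 = 642; mod 256 = 130 → 82.
Outer input = (K'⊕opad) ∥ inner = ea 5c 5c ∥ 82.
Outer hash (tag): sum = 234+92+92+130 = 548; mod 256 = 36 → 24.

24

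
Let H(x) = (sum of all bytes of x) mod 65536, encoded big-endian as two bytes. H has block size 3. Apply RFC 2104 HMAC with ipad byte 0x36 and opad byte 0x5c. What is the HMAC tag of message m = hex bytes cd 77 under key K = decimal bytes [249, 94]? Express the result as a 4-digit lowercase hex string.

01b6

Key decimal bytes [249, 94] = f9 5e is 2 bytes ≤ B = 3; zero-pad to 3 bytes: K' = f9 5e 00.
K' ⊕ ipad = cf 68 36.  K' ⊕ opad = a5 02 5c.
Inner input = (K'⊕ipad) ∥ m = cf 68 36 ∥ cd 77.
Inner hash: sum = 207+104+54+205+119 = 689 → 02 b1.
Outer input = (K'⊕opad) ∥ inner = a5 02 5c ∥ 02 b1.
Outer hash (tag): sum = 165+2+92+2+177 = 438 → 01 b6.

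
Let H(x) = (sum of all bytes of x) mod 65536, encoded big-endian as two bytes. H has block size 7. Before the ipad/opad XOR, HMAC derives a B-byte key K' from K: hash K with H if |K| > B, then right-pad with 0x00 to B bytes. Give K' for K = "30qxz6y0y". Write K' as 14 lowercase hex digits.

031e0000000000

|K| = 9 > B = 7, so first hash the key.
H(K): sum = 51+48+113+120+122+54+121+48+121 = 798 → 03 1e.
Zero-pad H(K) = 03 1e to 7 bytes: K' = 03 1e 00 00 00 00 00.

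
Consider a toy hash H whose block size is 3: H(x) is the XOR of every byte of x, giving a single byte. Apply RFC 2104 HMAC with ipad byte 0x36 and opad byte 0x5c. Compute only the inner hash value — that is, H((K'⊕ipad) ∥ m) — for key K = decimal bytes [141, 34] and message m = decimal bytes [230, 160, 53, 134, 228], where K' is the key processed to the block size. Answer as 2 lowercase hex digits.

88

Key decimal bytes [141, 34] = 8d 22 is 2 bytes ≤ B = 3; zero-pad to 3 bytes: K' = 8d 22 00.
K' ⊕ ipad = bb 14 36.
Inner input = bb 14 36 ∥ e6 a0 35 86 e4.
Inner hash: XOR bb⊕14⊕36⊕e6⊕a0⊕35⊕86⊕e4 = 88.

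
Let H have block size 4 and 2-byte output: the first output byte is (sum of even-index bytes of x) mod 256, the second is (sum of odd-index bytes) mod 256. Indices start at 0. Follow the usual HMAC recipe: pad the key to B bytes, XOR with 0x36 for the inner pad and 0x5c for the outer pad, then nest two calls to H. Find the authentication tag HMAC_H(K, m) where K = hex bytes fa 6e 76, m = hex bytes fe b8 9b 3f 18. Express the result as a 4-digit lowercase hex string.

8d13

Key hex bytes fa 6e 76 is 3 bytes ≤ B = 4; zero-pad to 4 bytes: K' = fa 6e 76 00.
K' ⊕ ipad = cc 58 40 36.  K' ⊕ opad = a6 32 2a 5c.
Inner input = (K'⊕ipad) ∥ m = cc 58 40 36 ∥ fe b8 9b 3f 18.
Inner hash: even-index sum = 701 mod 256 = 189; odd-index sum = 389 mod 256 = 133 → bd 85.
Outer input = (K'⊕opad) ∥ inner = a6 32 2a 5c ∥ bd 85.
Outer hash (tag): even-index sum = 397 mod 256 = 141; odd-index sum = 275 mod 256 = 19 → 8d 13.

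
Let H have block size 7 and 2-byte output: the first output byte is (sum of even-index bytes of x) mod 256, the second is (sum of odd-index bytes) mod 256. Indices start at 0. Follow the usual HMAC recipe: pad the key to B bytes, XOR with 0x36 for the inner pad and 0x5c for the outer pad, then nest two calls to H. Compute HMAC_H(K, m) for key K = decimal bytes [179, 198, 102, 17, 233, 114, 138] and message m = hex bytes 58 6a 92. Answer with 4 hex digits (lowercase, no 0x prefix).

f9ef

Key decimal bytes [179, 198, 102, 17, 233, 114, 138] = b3 c6 66 11 e9 72 8a is exactly B = 7 bytes: K' = b3 c6 66 11 e9 72 8a.
K' ⊕ ipad = 85 f0 50 27 df 44 bc.  K' ⊕ opad = ef 9a 3a 4d b5 2e d6.
Inner input = (K'⊕ipad) ∥ m = 85 f0 50 27 df 44 bc ∥ 58 6a 92.
Inner hash: even-index sum = 730 mod 256 = 218; odd-index sum = 581 mod 256 = 69 → da 45.
Outer input = (K'⊕opad) ∥ inner = ef 9a 3a 4d b5 2e d6 ∥ da 45.
Outer hash (tag): even-index sum = 761 mod 256 = 249; odd-index sum = 495 mod 256 = 239 → f9 ef.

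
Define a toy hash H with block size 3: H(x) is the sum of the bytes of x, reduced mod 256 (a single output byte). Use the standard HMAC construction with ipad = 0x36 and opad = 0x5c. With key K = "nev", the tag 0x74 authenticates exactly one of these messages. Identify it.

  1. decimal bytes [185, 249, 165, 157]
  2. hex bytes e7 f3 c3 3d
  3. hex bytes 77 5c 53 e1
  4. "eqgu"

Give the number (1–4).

Key "nev" = 6e 65 76 is exactly B = 3 bytes: K' = 6e 65 76.
K' ⊕ ipad = 58 53 40; K' ⊕ opad = 32 39 2a.
m1: inner = H(58 53 40 b9 f9 a5 9d) = df; tag = H(32 39 2a df) = 74 ← matches
m2: inner = H(58 53 40 e7 f3 c3 3d) = c5; tag = H(32 39 2a c5) = 5a
m3: inner = H(58 53 40 77 5c 53 e1) = f2; tag = H(32 39 2a f2) = 87
m4: inner = H(58 53 40 65 71 67 75) = 9d; tag = H(32 39 2a 9d) = 32

1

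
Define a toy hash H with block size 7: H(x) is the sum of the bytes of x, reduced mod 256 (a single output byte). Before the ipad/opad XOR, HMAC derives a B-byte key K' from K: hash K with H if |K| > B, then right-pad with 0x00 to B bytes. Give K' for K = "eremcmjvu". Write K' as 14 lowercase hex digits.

|K| = 9 > B = 7, so first hash the key.
H(K): sum = 101+114+101+109+99+109+106+118+117 = 974; mod 256 = 206 → ce.
Zero-pad H(K) = ce to 7 bytes: K' = ce 00 00 00 00 00 00.

ce000000000000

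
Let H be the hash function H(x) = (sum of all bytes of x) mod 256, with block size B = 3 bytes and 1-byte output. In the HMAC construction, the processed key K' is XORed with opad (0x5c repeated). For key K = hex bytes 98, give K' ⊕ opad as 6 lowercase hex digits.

c45c5c

Key hex bytes 98 is 1 byte ≤ B = 3; zero-pad to 3 bytes: K' = 98 00 00.
XOR each byte with 0x5c: 98⊕5c=c4, 00⊕5c=5c, 00⊕5c=5c.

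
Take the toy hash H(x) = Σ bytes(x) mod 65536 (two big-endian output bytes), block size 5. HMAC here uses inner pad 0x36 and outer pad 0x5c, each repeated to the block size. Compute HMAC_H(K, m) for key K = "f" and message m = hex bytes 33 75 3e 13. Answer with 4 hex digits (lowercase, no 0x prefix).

01cd

Key "f" = 66 is 1 byte ≤ B = 5; zero-pad to 5 bytes: K' = 66 00 00 00 00.
K' ⊕ ipad = 50 36 36 36 36.  K' ⊕ opad = 3a 5c 5c 5c 5c.
Inner input = (K'⊕ipad) ∥ m = 50 36 36 36 36 ∥ 33 75 3e 13.
Inner hash: sum = 80+54+54+54+54+51+117+62+19 = 545 → 02 21.
Outer input = (K'⊕opad) ∥ inner = 3a 5c 5c 5c 5c ∥ 02 21.
Outer hash (tag): sum = 58+92+92+92+92+2+33 = 461 → 01 cd.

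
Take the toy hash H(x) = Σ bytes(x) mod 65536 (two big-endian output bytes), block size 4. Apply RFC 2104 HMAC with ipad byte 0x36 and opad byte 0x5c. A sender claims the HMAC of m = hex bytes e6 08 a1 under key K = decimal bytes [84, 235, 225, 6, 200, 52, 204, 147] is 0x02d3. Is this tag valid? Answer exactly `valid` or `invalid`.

Key decimal bytes [84, 235, 225, 6, 200, 52, 204, 147] = 54 eb e1 06 c8 34 cc 93 is 8 bytes > B = 4, so hash it first: H(key) = 04 81, then zero-pad to 4 bytes: K' = 04 81 00 00.
K' ⊕ ipad = 32 b7 36 36; K' ⊕ opad = 58 dd 5c 5c.
Inner hash: sum = 50+183+54+54+230+8+161 = 740 → 02 e4.
Outer hash (recomputed tag): sum = 88+221+92+92+2+228 = 723 → 02 d3.
Recomputed tag = 02d3; claimed = 02d3 → match.

valid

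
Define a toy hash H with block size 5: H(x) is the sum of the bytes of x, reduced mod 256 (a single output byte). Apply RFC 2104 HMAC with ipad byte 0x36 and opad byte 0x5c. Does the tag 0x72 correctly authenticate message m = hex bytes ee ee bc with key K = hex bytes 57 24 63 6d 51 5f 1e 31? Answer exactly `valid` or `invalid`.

valid

Key hex bytes 57 24 63 6d 51 5f 1e 31 is 8 bytes > B = 5, so hash it first: H(key) = 4a, then zero-pad to 5 bytes: K' = 4a 00 00 00 00.
K' ⊕ ipad = 7c 36 36 36 36; K' ⊕ opad = 16 5c 5c 5c 5c.
Inner hash: sum = 124+54+54+54+54+238+238+188 = 1004; mod 256 = 236 → ec.
Outer hash (recomputed tag): sum = 22+92+92+92+92+236 = 626; mod 256 = 114 → 72.
Recomputed tag = 72; claimed = 72 → match.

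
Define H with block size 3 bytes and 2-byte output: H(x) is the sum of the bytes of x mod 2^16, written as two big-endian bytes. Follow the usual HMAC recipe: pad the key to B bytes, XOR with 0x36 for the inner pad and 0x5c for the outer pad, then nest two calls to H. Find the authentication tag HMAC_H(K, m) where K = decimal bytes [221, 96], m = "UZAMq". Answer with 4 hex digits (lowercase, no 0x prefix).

Key decimal bytes [221, 96] = dd 60 is 2 bytes ≤ B = 3; zero-pad to 3 bytes: K' = dd 60 00.
K' ⊕ ipad = eb 56 36.  K' ⊕ opad = 81 3c 5c.
Inner input = (K'⊕ipad) ∥ m = eb 56 36 ∥ 55 5a 41 4d 71.
Inner hash: sum = 235+86+54+85+90+65+77+113 = 805 → 03 25.
Outer input = (K'⊕opad) ∥ inner = 81 3c 5c ∥ 03 25.
Outer hash (tag): sum = 129+60+92+3+37 = 321 → 01 41.

0141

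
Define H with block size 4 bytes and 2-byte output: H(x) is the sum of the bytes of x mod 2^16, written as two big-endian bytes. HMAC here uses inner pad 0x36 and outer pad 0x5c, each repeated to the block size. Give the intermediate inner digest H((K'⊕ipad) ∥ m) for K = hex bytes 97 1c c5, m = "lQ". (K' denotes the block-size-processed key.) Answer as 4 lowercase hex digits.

Key hex bytes 97 1c c5 is 3 bytes ≤ B = 4; zero-pad to 4 bytes: K' = 97 1c c5 00.
K' ⊕ ipad = a1 2a f3 36.
Inner input = a1 2a f3 36 ∥ 6c 51.
Inner hash: sum = 161+42+243+54+108+81 = 689 → 02 b1.

02b1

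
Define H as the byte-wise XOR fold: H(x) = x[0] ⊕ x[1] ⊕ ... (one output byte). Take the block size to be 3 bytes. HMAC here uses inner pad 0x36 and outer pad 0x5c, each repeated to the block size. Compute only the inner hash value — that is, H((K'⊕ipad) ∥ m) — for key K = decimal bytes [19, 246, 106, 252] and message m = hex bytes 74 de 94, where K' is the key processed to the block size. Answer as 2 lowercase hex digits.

Key decimal bytes [19, 246, 106, 252] = 13 f6 6a fc is 4 bytes > B = 3, so hash it first: H(key) = 73, then zero-pad to 3 bytes: K' = 73 00 00.
K' ⊕ ipad = 45 36 36.
Inner input = 45 36 36 ∥ 74 de 94.
Inner hash: XOR 45⊕36⊕36⊕74⊕de⊕94 = 7b.

7b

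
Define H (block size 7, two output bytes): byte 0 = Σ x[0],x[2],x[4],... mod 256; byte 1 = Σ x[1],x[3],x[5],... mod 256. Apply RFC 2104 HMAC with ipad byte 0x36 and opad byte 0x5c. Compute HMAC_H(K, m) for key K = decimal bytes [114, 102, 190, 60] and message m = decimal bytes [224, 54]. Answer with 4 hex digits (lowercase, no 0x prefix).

3864

Key decimal bytes [114, 102, 190, 60] = 72 66 be 3c is 4 bytes ≤ B = 7; zero-pad to 7 bytes: K' = 72 66 be 3c 00 00 00.
K' ⊕ ipad = 44 50 88 0a 36 36 36.  K' ⊕ opad = 2e 3a e2 60 5c 5c 5c.
Inner input = (K'⊕ipad) ∥ m = 44 50 88 0a 36 36 36 ∥ e0 36.
Inner hash: even-index sum = 366 mod 256 = 110; odd-index sum = 368 mod 256 = 112 → 6e 70.
Outer input = (K'⊕opad) ∥ inner = 2e 3a e2 60 5c 5c 5c ∥ 6e 70.
Outer hash (tag): even-index sum = 568 mod 256 = 56; odd-index sum = 356 mod 256 = 100 → 38 64.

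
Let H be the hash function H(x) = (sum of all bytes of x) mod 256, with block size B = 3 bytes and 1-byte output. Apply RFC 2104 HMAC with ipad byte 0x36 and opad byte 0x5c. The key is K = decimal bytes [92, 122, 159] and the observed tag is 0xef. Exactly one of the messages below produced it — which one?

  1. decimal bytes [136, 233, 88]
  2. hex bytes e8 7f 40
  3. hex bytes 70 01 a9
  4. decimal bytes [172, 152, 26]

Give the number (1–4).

2

Key decimal bytes [92, 122, 159] = 5c 7a 9f is exactly B = 3 bytes: K' = 5c 7a 9f.
K' ⊕ ipad = 6a 4c a9; K' ⊕ opad = 00 26 c3.
m1: inner = H(6a 4c a9 88 e9 58) = 28; tag = H(00 26 c3 28) = 11
m2: inner = H(6a 4c a9 e8 7f 40) = 06; tag = H(00 26 c3 06) = ef ← matches
m3: inner = H(6a 4c a9 70 01 a9) = 79; tag = H(00 26 c3 79) = 62
m4: inner = H(6a 4c a9 ac 98 1a) = bd; tag = H(00 26 c3 bd) = a6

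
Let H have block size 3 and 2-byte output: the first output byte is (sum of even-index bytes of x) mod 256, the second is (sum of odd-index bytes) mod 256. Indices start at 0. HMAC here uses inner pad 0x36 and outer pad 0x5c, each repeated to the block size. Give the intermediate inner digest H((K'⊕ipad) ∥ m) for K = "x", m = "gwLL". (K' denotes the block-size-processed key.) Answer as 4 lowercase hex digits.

47e9

Key "x" = 78 is 1 byte ≤ B = 3; zero-pad to 3 bytes: K' = 78 00 00.
K' ⊕ ipad = 4e 36 36.
Inner input = 4e 36 36 ∥ 67 77 4c 4c.
Inner hash: even-index sum = 327 mod 256 = 71; odd-index sum = 233 mod 256 = 233 → 47 e9.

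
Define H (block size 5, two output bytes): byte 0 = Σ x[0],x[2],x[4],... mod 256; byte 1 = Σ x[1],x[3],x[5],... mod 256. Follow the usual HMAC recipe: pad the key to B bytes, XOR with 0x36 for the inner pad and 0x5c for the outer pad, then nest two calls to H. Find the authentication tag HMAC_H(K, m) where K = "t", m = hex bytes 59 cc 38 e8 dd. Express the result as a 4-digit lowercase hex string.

ba1a

Key "t" = 74 is 1 byte ≤ B = 5; zero-pad to 5 bytes: K' = 74 00 00 00 00.
K' ⊕ ipad = 42 36 36 36 36.  K' ⊕ opad = 28 5c 5c 5c 5c.
Inner input = (K'⊕ipad) ∥ m = 42 36 36 36 36 ∥ 59 cc 38 e8 dd.
Inner hash: even-index sum = 610 mod 256 = 98; odd-index sum = 474 mod 256 = 218 → 62 da.
Outer input = (K'⊕opad) ∥ inner = 28 5c 5c 5c 5c ∥ 62 da.
Outer hash (tag): even-index sum = 442 mod 256 = 186; odd-index sum = 282 mod 256 = 26 → ba 1a.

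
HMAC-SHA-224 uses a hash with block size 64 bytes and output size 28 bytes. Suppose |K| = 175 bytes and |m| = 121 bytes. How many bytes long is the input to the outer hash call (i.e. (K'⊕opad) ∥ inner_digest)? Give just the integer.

Key is 175 > 64 bytes, so it is hashed to 28 bytes then zero-padded to 64: |K'| = 64.
Outer input = (K'⊕opad) ∥ H(inner) → 64 + 28 = 92 bytes.

92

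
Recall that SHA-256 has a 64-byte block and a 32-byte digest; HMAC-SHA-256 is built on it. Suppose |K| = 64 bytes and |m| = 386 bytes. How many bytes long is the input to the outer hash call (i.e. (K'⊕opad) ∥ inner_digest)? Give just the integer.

96

Key is 64 ≤ 64 bytes, zero-padded: |K'| = 64.
Outer input = (K'⊕opad) ∥ H(inner) → 64 + 32 = 96 bytes.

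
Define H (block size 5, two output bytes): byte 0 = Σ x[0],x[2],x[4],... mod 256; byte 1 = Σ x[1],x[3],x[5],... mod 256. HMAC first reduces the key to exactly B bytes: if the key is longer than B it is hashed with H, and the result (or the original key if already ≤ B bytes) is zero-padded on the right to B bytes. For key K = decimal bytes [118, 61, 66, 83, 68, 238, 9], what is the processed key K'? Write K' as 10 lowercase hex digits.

|K| = 7 > B = 5, so first hash the key.
H(K): even-index sum = 261 mod 256 = 5; odd-index sum = 382 mod 256 = 126 → 05 7e.
Zero-pad H(K) = 05 7e to 5 bytes: K' = 05 7e 00 00 00.

057e000000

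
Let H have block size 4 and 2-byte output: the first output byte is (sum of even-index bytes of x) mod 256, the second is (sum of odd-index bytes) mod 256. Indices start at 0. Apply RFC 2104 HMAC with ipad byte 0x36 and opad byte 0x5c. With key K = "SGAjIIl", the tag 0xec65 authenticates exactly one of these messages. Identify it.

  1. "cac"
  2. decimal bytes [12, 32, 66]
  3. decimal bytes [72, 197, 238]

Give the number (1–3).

1

Key "SGAjIIl" = 53 47 41 6a 49 49 6c is 7 bytes > B = 4, so hash it first: H(key) = 49 fa, then zero-pad to 4 bytes: K' = 49 fa 00 00.
K' ⊕ ipad = 7f cc 36 36; K' ⊕ opad = 15 a6 5c 5c.
m1: inner = H(7f cc 36 36 63 61 63) = 7b 63; tag = H(15 a6 5c 5c 7b 63) = ec65 ← matches
m2: inner = H(7f cc 36 36 0c 20 42) = 03 22; tag = H(15 a6 5c 5c 03 22) = 7424
m3: inner = H(7f cc 36 36 48 c5 ee) = eb c7; tag = H(15 a6 5c 5c eb c7) = 5cc9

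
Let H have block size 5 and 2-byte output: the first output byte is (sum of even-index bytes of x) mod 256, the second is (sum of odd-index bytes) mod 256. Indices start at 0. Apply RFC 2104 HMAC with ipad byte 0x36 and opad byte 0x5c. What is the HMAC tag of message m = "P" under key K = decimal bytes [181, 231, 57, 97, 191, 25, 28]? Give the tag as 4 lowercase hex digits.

2a04

Key decimal bytes [181, 231, 57, 97, 191, 25, 28] = b5 e7 39 61 bf 19 1c is 7 bytes > B = 5, so hash it first: H(key) = c9 61, then zero-pad to 5 bytes: K' = c9 61 00 00 00.
K' ⊕ ipad = ff 57 36 36 36.  K' ⊕ opad = 95 3d 5c 5c 5c.
Inner input = (K'⊕ipad) ∥ m = ff 57 36 36 36 ∥ 50.
Inner hash: even-index sum = 363 mod 256 = 107; odd-index sum = 221 mod 256 = 221 → 6b dd.
Outer input = (K'⊕opad) ∥ inner = 95 3d 5c 5c 5c ∥ 6b dd.
Outer hash (tag): even-index sum = 554 mod 256 = 42; odd-index sum = 260 mod 256 = 4 → 2a 04.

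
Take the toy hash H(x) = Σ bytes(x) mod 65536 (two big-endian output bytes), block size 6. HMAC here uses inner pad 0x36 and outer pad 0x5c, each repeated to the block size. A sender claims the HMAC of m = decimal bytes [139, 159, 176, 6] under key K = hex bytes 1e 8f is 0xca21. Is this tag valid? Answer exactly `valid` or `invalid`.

Key hex bytes 1e 8f is 2 bytes ≤ B = 6; zero-pad to 6 bytes: K' = 1e 8f 00 00 00 00.
K' ⊕ ipad = 28 b9 36 36 36 36; K' ⊕ opad = 42 d3 5c 5c 5c 5c.
Inner hash: sum = 40+185+54+54+54+54+139+159+176+6 = 921 → 03 99.
Outer hash (recomputed tag): sum = 66+211+92+92+92+92+3+153 = 801 → 03 21.
Recomputed tag = 0321; claimed = ca21 → mismatch.

invalid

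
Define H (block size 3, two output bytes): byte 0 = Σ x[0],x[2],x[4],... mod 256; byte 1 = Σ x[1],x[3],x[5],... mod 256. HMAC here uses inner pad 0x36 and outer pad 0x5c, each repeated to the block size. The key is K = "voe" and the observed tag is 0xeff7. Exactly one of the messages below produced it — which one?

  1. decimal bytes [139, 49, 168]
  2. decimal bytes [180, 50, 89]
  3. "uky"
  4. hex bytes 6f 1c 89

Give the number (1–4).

1

Key "voe" = 76 6f 65 is exactly B = 3 bytes: K' = 76 6f 65.
K' ⊕ ipad = 40 59 53; K' ⊕ opad = 2a 33 39.
m1: inner = H(40 59 53 8b 31 a8) = c4 8c; tag = H(2a 33 39 c4 8c) = eff7 ← matches
m2: inner = H(40 59 53 b4 32 59) = c5 66; tag = H(2a 33 39 c5 66) = c9f8
m3: inner = H(40 59 53 75 6b 79) = fe 47; tag = H(2a 33 39 fe 47) = aa31
m4: inner = H(40 59 53 6f 1c 89) = af 51; tag = H(2a 33 39 af 51) = b4e2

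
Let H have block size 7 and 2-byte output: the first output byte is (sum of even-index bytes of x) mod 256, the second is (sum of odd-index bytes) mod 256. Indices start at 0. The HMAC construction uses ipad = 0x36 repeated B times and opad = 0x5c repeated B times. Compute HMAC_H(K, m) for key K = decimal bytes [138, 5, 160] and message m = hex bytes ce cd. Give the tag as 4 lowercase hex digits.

f79c

Key decimal bytes [138, 5, 160] = 8a 05 a0 is 3 bytes ≤ B = 7; zero-pad to 7 bytes: K' = 8a 05 a0 00 00 00 00.
K' ⊕ ipad = bc 33 96 36 36 36 36.  K' ⊕ opad = d6 59 fc 5c 5c 5c 5c.
Inner input = (K'⊕ipad) ∥ m = bc 33 96 36 36 36 36 ∥ ce cd.
Inner hash: even-index sum = 651 mod 256 = 139; odd-index sum = 365 mod 256 = 109 → 8b 6d.
Outer input = (K'⊕opad) ∥ inner = d6 59 fc 5c 5c 5c 5c ∥ 8b 6d.
Outer hash (tag): even-index sum = 759 mod 256 = 247; odd-index sum = 412 mod 256 = 156 → f7 9c.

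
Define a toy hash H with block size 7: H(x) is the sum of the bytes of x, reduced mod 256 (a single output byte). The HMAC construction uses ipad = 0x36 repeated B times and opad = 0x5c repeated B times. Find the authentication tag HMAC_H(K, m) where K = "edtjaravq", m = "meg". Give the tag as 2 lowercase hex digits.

Key "edtjaravq" = 65 64 74 6a 61 72 61 76 71 is 9 bytes > B = 7, so hash it first: H(key) = c2, then zero-pad to 7 bytes: K' = c2 00 00 00 00 00 00.
K' ⊕ ipad = f4 36 36 36 36 36 36.  K' ⊕ opad = 9e 5c 5c 5c 5c 5c 5c.
Inner input = (K'⊕ipad) ∥ m = f4 36 36 36 36 36 36 ∥ 6d 65 67.
Inner hash: sum = 244+54+54+54+54+54+54+109+101+103 = 881; mod 256 = 113 → 71.
Outer input = (K'⊕opad) ∥ inner = 9e 5c 5c 5c 5c 5c 5c ∥ 71.
Outer hash (tag): sum = 158+92+92+92+92+92+92+113 = 823; mod 256 = 55 → 37.

37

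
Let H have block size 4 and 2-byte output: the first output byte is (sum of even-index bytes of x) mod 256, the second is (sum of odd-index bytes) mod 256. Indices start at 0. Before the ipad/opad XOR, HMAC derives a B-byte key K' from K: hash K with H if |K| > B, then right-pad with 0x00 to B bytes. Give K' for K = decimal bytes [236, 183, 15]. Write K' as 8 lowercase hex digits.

ecb70f00

Key decimal bytes [236, 183, 15] = ec b7 0f is 3 bytes ≤ B = 4; zero-pad to 4 bytes: K' = ec b7 0f 00.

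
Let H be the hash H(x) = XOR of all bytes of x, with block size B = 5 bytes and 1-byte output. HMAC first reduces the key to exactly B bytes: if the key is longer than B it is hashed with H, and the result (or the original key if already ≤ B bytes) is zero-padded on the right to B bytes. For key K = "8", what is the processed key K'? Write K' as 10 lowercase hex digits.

Key "8" = 38 is 1 byte ≤ B = 5; zero-pad to 5 bytes: K' = 38 00 00 00 00.

3800000000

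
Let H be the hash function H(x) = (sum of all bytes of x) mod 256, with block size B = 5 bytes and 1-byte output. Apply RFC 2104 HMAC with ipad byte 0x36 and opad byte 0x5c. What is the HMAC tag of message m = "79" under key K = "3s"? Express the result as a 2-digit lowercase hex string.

Key "3s" = 33 73 is 2 bytes ≤ B = 5; zero-pad to 5 bytes: K' = 33 73 00 00 00.
K' ⊕ ipad = 05 45 36 36 36.  K' ⊕ opad = 6f 2f 5c 5c 5c.
Inner input = (K'⊕ipad) ∥ m = 05 45 36 36 36 ∥ 37 39.
Inner hash: sum = 5+69+54+54+54+55+57 = 348; mod 256 = 92 → 5c.
Outer input = (K'⊕opad) ∥ inner = 6f 2f 5c 5c 5c ∥ 5c.
Outer hash (tag): sum = 111+47+92+92+92+92 = 526; mod 256 = 14 → 0e.

0e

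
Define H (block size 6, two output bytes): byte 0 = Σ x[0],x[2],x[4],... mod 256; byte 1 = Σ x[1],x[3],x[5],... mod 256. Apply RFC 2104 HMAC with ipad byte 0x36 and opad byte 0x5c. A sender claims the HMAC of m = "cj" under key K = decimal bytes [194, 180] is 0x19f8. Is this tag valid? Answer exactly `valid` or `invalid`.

valid

Key decimal bytes [194, 180] = c2 b4 is 2 bytes ≤ B = 6; zero-pad to 6 bytes: K' = c2 b4 00 00 00 00.
K' ⊕ ipad = f4 82 36 36 36 36; K' ⊕ opad = 9e e8 5c 5c 5c 5c.
Inner hash: even-index sum = 451 mod 256 = 195; odd-index sum = 344 mod 256 = 88 → c3 58.
Outer hash (recomputed tag): even-index sum = 537 mod 256 = 25; odd-index sum = 504 mod 256 = 248 → 19 f8.
Recomputed tag = 19f8; claimed = 19f8 → match.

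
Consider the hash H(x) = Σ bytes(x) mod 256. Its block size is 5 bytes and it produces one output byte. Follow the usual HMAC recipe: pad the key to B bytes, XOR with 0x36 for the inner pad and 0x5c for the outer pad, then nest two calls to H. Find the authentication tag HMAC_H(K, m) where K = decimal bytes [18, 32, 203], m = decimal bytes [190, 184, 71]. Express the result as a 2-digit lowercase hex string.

Key decimal bytes [18, 32, 203] = 12 20 cb is 3 bytes ≤ B = 5; zero-pad to 5 bytes: K' = 12 20 cb 00 00.
K' ⊕ ipad = 24 16 fd 36 36.  K' ⊕ opad = 4e 7c 97 5c 5c.
Inner input = (K'⊕ipad) ∥ m = 24 16 fd 36 36 ∥ be b8 47.
Inner hash: sum = 36+22+253+54+54+190+184+71 = 864; mod 256 = 96 → 60.
Outer input = (K'⊕opad) ∥ inner = 4e 7c 97 5c 5c ∥ 60.
Outer hash (tag): sum = 78+124+151+92+92+96 = 633; mod 256 = 121 → 79.

79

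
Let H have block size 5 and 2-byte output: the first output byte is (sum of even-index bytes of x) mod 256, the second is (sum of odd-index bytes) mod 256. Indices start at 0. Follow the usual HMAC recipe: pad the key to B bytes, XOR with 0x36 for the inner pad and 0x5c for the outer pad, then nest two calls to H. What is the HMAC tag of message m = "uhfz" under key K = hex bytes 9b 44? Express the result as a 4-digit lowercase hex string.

Key hex bytes 9b 44 is 2 bytes ≤ B = 5; zero-pad to 5 bytes: K' = 9b 44 00 00 00.
K' ⊕ ipad = ad 72 36 36 36.  K' ⊕ opad = c7 18 5c 5c 5c.
Inner input = (K'⊕ipad) ∥ m = ad 72 36 36 36 ∥ 75 68 66 7a.
Inner hash: even-index sum = 507 mod 256 = 251; odd-index sum = 387 mod 256 = 131 → fb 83.
Outer input = (K'⊕opad) ∥ inner = c7 18 5c 5c 5c ∥ fb 83.
Outer hash (tag): even-index sum = 514 mod 256 = 2; odd-index sum = 367 mod 256 = 111 → 02 6f.

026f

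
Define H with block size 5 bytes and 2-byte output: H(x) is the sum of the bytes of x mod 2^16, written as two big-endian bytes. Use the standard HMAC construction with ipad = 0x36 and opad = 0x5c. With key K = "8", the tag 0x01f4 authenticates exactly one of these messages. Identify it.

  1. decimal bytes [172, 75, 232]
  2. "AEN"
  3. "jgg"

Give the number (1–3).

Key "8" = 38 is 1 byte ≤ B = 5; zero-pad to 5 bytes: K' = 38 00 00 00 00.
K' ⊕ ipad = 0e 36 36 36 36; K' ⊕ opad = 64 5c 5c 5c 5c.
m1: inner = H(0e 36 36 36 36 ac 4b e8) = 02 c5; tag = H(64 5c 5c 5c 5c 02 c5) = 029b
m2: inner = H(0e 36 36 36 36 41 45 4e) = 01 ba; tag = H(64 5c 5c 5c 5c 01 ba) = 028f
m3: inner = H(0e 36 36 36 36 6a 67 67) = 02 1e; tag = H(64 5c 5c 5c 5c 02 1e) = 01f4 ← matches

3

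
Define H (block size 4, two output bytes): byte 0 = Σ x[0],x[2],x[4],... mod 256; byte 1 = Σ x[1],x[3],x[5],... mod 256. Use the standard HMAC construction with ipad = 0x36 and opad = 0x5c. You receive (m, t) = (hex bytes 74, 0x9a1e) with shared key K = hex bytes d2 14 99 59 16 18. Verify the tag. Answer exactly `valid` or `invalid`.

valid

Key hex bytes d2 14 99 59 16 18 is 6 bytes > B = 4, so hash it first: H(key) = 81 85, then zero-pad to 4 bytes: K' = 81 85 00 00.
K' ⊕ ipad = b7 b3 36 36; K' ⊕ opad = dd d9 5c 5c.
Inner hash: even-index sum = 353 mod 256 = 97; odd-index sum = 233 mod 256 = 233 → 61 e9.
Outer hash (recomputed tag): even-index sum = 410 mod 256 = 154; odd-index sum = 542 mod 256 = 30 → 9a 1e.
Recomputed tag = 9a1e; claimed = 9a1e → match.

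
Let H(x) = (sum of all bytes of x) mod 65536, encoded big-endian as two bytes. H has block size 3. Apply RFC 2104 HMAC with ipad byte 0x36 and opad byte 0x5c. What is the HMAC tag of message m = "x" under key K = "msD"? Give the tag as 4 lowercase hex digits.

0103

Key "msD" = 6d 73 44 is exactly B = 3 bytes: K' = 6d 73 44.
K' ⊕ ipad = 5b 45 72.  K' ⊕ opad = 31 2f 18.
Inner input = (K'⊕ipad) ∥ m = 5b 45 72 ∥ 78.
Inner hash: sum = 91+69+114+120 = 394 → 01 8a.
Outer input = (K'⊕opad) ∥ inner = 31 2f 18 ∥ 01 8a.
Outer hash (tag): sum = 49+47+24+1+138 = 259 → 01 03.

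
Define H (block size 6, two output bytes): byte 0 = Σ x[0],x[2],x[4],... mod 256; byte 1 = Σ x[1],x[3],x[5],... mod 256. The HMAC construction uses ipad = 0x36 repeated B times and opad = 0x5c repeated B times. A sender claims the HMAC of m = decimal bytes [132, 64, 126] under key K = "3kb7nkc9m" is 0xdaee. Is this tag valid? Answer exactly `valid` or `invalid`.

Key "3kb7nkc9m" = 33 6b 62 37 6e 6b 63 39 6d is 9 bytes > B = 6, so hash it first: H(key) = d3 46, then zero-pad to 6 bytes: K' = d3 46 00 00 00 00.
K' ⊕ ipad = e5 70 36 36 36 36; K' ⊕ opad = 8f 1a 5c 5c 5c 5c.
Inner hash: even-index sum = 595 mod 256 = 83; odd-index sum = 284 mod 256 = 28 → 53 1c.
Outer hash (recomputed tag): even-index sum = 410 mod 256 = 154; odd-index sum = 238 mod 256 = 238 → 9a ee.
Recomputed tag = 9aee; claimed = daee → mismatch.

invalid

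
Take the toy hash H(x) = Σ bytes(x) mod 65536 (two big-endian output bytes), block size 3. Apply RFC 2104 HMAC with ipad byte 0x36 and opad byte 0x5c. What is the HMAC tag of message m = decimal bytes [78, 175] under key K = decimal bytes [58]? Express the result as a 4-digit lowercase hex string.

0194

Key decimal bytes [58] = 3a is 1 byte ≤ B = 3; zero-pad to 3 bytes: K' = 3a 00 00.
K' ⊕ ipad = 0c 36 36.  K' ⊕ opad = 66 5c 5c.
Inner input = (K'⊕ipad) ∥ m = 0c 36 36 ∥ 4e af.
Inner hash: sum = 12+54+54+78+175 = 373 → 01 75.
Outer input = (K'⊕opad) ∥ inner = 66 5c 5c ∥ 01 75.
Outer hash (tag): sum = 102+92+92+1+117 = 404 → 01 94.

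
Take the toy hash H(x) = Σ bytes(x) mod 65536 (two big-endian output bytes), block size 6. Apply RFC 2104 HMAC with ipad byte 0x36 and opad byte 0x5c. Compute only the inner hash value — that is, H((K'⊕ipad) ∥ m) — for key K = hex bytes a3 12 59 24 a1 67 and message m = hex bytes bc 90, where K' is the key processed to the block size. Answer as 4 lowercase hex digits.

Key hex bytes a3 12 59 24 a1 67 is exactly B = 6 bytes: K' = a3 12 59 24 a1 67.
K' ⊕ ipad = 95 24 6f 12 97 51.
Inner input = 95 24 6f 12 97 51 ∥ bc 90.
Inner hash: sum = 149+36+111+18+151+81+188+144 = 878 → 03 6e.

036e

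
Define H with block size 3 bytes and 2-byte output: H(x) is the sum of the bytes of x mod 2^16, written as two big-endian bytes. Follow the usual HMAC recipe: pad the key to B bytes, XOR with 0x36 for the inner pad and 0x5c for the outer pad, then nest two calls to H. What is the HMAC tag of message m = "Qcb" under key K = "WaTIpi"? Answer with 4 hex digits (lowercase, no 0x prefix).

01c5

Key "WaTIpi" = 57 61 54 49 70 69 is 6 bytes > B = 3, so hash it first: H(key) = 02 2e, then zero-pad to 3 bytes: K' = 02 2e 00.
K' ⊕ ipad = 34 18 36.  K' ⊕ opad = 5e 72 5c.
Inner input = (K'⊕ipad) ∥ m = 34 18 36 ∥ 51 63 62.
Inner hash: sum = 52+24+54+81+99+98 = 408 → 01 98.
Outer input = (K'⊕opad) ∥ inner = 5e 72 5c ∥ 01 98.
Outer hash (tag): sum = 94+114+92+1+152 = 453 → 01 c5.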